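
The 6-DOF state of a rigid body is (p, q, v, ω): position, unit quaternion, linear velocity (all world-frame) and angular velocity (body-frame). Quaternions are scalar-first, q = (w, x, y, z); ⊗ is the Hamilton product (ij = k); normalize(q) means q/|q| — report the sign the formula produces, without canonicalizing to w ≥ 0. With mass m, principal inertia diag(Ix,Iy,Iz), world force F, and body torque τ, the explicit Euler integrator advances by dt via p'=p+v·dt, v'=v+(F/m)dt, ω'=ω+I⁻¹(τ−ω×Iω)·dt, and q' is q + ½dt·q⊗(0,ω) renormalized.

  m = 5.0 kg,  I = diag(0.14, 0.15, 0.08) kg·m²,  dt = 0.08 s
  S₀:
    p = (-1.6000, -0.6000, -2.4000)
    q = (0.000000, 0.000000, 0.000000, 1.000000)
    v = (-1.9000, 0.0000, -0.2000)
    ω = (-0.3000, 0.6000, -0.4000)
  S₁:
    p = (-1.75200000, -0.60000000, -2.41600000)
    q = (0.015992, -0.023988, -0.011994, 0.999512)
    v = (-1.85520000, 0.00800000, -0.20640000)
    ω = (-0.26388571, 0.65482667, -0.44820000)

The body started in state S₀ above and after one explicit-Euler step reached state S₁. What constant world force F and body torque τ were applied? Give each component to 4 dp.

F = (2.8000, 0.5000, -0.4000)
τ = (0.0800, 0.1100, -0.0500)

rate change Δω = (0.03611429, 0.05482667, -0.04820000)
ω₀×(Iω₀) = (0.0168, 0.0072, -0.0018)
τ = I·(Δω/dt) + ω₀×(Iω₀) = (0.0800, 0.1100, -0.0500)
Δv = v₁−v₀ = (0.04480000, 0.00800000, -0.00640000)
m·(v₁−v₀)/dt = (2.8000, 0.5000, -0.4000)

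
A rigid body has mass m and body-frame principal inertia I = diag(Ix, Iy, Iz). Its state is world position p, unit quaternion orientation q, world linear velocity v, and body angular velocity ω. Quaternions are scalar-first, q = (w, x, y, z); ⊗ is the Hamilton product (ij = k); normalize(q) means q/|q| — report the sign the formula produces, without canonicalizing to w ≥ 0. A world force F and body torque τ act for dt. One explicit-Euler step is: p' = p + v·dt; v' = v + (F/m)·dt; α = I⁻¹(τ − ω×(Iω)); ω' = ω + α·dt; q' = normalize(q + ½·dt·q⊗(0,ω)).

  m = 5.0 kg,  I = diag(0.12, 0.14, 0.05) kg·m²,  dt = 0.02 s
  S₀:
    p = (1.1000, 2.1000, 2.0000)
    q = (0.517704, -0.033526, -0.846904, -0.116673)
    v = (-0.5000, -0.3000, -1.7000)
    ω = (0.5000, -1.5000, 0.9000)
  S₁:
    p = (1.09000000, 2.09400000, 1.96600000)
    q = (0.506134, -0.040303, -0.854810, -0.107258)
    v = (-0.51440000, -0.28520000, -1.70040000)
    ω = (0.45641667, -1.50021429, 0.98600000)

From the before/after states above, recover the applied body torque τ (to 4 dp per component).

τ = (-0.1400, 0.0300, 0.2000)

Δω = ω₁−ω₀ = (-0.04358333, -0.00021429, 0.08600000)
I·α + gyro = (-0.1400, 0.0300, 0.2000)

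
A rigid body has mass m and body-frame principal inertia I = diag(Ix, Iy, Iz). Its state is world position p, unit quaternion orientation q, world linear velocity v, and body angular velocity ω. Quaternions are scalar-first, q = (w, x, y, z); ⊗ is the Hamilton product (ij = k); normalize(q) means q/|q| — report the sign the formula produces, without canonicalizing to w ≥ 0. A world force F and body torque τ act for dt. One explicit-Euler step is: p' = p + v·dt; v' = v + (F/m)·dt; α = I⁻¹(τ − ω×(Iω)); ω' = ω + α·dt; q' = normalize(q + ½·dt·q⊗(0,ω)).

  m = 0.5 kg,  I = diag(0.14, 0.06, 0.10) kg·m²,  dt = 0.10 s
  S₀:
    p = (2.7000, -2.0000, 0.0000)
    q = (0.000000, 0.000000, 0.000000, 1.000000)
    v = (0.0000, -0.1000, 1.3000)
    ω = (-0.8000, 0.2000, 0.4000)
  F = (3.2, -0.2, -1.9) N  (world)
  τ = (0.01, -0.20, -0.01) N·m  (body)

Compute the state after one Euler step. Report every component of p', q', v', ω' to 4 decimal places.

p' = (2.7000, -2.0100, 0.1300)
q' = (-0.0200, -0.0100, -0.0400, 0.9990)
v' = (0.6400, -0.1400, 0.9200)
ω' = (-0.7951, -0.1120, 0.3772)

gyro term ω×Iω = (0.0032, -0.0128, 0.0128)
α = I⁻¹(τ − ω×Iω) = (0.0486, -3.1200, -0.2280)
ω' = ω + α·dt = (-0.7951, -0.1120, 0.3772)
q⊗(0,ω) = (-0.4000000, -0.2000000, -0.8000000, 0.0000000)
q + ½dt·q⊗(0,ω), renormalized = (-0.0200, -0.0100, -0.0400, 0.9990)
p + v·dt = (2.7000, -2.0100, 0.1300)
new velocity v' = (0.6400, -0.1400, 0.9200)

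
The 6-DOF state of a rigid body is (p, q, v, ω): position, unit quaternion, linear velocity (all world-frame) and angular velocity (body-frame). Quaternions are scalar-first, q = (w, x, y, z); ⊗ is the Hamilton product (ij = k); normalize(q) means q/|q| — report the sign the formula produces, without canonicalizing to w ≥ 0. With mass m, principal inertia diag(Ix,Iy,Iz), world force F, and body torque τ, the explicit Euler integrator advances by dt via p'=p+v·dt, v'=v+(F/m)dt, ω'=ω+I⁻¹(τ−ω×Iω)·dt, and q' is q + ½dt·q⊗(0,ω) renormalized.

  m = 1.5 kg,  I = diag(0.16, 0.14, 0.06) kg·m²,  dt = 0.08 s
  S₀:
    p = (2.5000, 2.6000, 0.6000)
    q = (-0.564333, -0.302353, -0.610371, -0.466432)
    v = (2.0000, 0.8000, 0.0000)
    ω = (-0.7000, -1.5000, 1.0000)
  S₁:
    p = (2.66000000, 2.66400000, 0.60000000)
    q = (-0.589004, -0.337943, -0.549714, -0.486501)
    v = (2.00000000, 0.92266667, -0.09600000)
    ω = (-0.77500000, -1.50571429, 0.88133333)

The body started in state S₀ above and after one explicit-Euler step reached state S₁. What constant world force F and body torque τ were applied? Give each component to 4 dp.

F = (0.0000, 2.3000, -1.8000)
τ = (-0.0300, -0.0800, -0.1100)

ω₁ − ω₀ = (-0.07500000, -0.00571429, -0.11866667)
ω₀×(Iω₀) = (0.1200, -0.0700, -0.0210)
I·α + gyro = (-0.0300, -0.0800, -0.1100)
Δv = v₁−v₀ = (0.00000000, 0.12266667, -0.09600000)
applied force F = (0.0000, 2.3000, -1.8000)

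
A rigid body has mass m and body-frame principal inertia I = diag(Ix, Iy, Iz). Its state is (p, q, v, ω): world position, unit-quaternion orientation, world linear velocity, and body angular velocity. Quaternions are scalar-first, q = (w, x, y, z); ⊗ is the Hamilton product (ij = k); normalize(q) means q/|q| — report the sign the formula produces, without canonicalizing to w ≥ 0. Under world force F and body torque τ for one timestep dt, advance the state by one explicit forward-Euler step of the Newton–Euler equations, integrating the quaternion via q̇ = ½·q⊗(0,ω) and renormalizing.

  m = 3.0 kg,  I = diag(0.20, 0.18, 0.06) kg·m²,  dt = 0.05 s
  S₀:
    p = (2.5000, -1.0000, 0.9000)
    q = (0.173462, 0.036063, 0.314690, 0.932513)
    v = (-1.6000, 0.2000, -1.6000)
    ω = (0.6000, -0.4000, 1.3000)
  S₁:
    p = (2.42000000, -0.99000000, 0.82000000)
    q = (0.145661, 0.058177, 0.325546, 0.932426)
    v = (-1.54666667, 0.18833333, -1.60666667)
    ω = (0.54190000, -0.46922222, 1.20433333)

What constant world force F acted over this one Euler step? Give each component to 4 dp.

F = (3.2000, -0.7000, -0.4000)

Δv = v₁−v₀ = (0.05333333, -0.01166667, -0.00666667)
m·(v₁−v₀)/dt = (3.2000, -0.7000, -0.4000)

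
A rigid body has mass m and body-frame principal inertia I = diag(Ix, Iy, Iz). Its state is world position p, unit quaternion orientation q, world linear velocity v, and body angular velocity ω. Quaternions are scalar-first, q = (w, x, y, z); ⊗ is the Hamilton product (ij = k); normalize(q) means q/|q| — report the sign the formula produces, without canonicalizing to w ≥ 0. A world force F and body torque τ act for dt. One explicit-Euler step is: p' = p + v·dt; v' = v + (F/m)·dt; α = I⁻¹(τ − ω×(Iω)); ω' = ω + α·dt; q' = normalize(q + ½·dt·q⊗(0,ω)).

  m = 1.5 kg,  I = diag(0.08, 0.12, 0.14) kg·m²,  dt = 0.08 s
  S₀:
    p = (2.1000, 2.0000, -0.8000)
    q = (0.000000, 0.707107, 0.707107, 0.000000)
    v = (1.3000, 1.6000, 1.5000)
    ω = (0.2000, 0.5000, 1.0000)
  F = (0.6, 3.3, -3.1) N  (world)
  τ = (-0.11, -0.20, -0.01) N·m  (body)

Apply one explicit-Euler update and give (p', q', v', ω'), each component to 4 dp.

gyro term ω×Iω = (0.0100, -0.0120, 0.0040)
α = I⁻¹(τ − ω×Iω) = (-1.5000, -1.5667, -0.1000)
ω + α·dt = (0.0800, 0.3747, 0.9920)
Hamilton product q⊗(0,ω) = (-0.4949749, 0.7071070, -0.7071070, 0.2121321)
q + ½dt·q⊗(0,ω), renormalized = (-0.0198, 0.7346, 0.6781, 0.0085)
a = (0.4000, 2.2000, -2.0667)
p + v·dt = (2.2040, 2.1280, -0.6800)
v + (F/m)dt = (1.3320, 1.7760, 1.3347)

p' = (2.2040, 2.1280, -0.6800)
q' = (-0.0198, 0.7346, 0.6781, 0.0085)
v' = (1.3320, 1.7760, 1.3347)
ω' = (0.0800, 0.3747, 0.9920)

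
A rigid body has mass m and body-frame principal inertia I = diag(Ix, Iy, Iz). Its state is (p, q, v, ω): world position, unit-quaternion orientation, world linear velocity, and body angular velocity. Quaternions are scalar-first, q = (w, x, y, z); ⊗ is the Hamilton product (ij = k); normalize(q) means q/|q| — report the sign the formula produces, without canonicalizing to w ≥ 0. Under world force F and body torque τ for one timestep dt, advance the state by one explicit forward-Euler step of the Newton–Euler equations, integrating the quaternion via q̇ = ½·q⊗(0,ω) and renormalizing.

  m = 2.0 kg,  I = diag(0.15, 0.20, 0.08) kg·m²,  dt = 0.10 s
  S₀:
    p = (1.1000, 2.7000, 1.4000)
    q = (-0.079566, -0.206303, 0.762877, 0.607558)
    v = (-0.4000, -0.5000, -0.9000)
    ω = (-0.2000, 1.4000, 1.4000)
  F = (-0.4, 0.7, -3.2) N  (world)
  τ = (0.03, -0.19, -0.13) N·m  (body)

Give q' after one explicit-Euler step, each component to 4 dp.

q' = (-0.1767, -0.1937, 0.7619, 0.5923)

2q̇ = q⊗(0,ω) = (-1.9598696, 0.2333598, 0.0559202, -0.2476412)
updated quaternion q' = (-0.1767, -0.1937, 0.7619, 0.5923)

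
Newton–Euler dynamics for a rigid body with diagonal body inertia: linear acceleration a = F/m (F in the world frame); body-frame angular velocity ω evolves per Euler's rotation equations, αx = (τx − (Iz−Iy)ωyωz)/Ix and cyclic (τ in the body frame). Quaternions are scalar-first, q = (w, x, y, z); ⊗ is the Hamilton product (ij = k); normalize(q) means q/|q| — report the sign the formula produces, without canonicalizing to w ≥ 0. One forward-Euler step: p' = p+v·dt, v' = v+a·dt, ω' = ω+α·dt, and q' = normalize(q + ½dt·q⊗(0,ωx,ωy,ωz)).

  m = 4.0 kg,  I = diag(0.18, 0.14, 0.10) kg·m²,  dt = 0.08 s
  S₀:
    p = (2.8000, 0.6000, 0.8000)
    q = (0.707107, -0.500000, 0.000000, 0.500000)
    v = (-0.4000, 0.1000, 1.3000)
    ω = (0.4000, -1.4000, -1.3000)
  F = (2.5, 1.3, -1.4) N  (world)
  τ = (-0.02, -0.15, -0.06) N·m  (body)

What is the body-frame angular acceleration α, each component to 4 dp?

ω×(Iω) gyroscopic = (-0.0728, -0.0416, 0.0224)
α = I⁻¹(τ − ω×Iω) = (0.2933, -0.7743, -0.8240)

α = (0.2933, -0.7743, -0.8240)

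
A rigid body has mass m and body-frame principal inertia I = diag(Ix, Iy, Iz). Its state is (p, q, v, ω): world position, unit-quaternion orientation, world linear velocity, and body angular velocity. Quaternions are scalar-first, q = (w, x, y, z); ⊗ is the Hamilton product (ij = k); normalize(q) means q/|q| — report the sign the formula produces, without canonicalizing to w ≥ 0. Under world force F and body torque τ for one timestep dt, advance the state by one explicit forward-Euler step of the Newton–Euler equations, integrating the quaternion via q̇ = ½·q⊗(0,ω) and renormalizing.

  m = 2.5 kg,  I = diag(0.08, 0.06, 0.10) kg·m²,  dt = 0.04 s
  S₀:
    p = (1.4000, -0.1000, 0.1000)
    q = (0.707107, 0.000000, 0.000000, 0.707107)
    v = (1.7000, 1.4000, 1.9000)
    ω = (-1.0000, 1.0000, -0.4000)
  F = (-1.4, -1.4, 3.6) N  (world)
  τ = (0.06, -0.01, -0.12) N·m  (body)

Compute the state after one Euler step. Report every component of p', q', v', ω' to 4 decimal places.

p' = (1.4680, -0.0440, 0.1760)
q' = (0.7125, -0.0283, 0.0000, 0.7011)
v' = (1.6776, 1.3776, 1.9576)
ω' = (-0.9620, 0.9987, -0.4560)

α = I⁻¹(τ − ω×Iω) = (0.9500, -0.0333, -1.4000)
new body rate ω' = (-0.9620, 0.9987, -0.4560)
q⊗(0,ω) = (0.2828428, -1.4142140, 0.0000000, -0.2828428)
q' = normalize(q + ½dt·q⊗(0,ω)) = (0.7125, -0.0283, 0.0000, 0.7011)
p + v·dt = (1.4680, -0.0440, 0.1760)
v + (F/m)dt = (1.6776, 1.3776, 1.9576)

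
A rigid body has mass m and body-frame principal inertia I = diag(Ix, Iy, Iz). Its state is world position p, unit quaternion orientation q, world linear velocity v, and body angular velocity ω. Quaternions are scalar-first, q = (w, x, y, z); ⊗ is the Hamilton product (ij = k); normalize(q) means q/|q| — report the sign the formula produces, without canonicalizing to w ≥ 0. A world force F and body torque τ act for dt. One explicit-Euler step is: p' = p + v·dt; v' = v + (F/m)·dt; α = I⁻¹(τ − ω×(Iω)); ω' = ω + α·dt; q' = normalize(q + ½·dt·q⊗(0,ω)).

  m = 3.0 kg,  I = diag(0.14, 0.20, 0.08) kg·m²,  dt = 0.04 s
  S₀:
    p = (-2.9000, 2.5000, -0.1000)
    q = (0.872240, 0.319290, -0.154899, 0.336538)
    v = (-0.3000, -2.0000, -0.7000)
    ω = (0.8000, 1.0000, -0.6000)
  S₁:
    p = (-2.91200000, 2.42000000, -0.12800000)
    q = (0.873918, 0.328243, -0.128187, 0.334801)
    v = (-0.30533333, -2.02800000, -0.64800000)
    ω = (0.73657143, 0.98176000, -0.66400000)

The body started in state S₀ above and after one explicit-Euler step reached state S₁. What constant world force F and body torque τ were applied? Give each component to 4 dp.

Δω = ω₁−ω₀ = (-0.06342857, -0.01824000, -0.06400000)
ω₀×(Iω₀) = (0.0720, -0.0288, 0.0480)
I·α + gyro = (-0.1500, -0.1200, -0.0800)
velocity change Δv = (-0.00533333, -0.02800000, 0.05200000)
applied force F = (-0.4000, -2.1000, 3.9000)

F = (-0.4000, -2.1000, 3.9000)
τ = (-0.1500, -0.1200, -0.0800)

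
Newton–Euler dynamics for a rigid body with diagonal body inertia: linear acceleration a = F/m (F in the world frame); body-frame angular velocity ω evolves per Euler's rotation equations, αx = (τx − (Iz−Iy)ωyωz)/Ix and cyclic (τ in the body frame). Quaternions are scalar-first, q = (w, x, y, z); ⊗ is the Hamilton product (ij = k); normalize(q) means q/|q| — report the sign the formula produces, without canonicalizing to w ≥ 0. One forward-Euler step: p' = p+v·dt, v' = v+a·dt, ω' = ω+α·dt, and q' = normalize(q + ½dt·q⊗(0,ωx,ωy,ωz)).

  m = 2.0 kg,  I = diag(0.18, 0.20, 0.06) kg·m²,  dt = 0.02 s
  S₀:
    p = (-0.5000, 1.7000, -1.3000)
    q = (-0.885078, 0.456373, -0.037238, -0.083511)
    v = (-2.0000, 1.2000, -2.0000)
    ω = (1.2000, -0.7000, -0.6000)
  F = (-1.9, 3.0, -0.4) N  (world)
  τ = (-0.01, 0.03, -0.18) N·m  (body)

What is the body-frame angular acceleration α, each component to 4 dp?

gyro term ω×Iω = (-0.0588, -0.0864, -0.0168)
(τ − ω×Iω)/I = (0.2711, 0.5820, -2.7200)

α = (0.2711, 0.5820, -2.7200)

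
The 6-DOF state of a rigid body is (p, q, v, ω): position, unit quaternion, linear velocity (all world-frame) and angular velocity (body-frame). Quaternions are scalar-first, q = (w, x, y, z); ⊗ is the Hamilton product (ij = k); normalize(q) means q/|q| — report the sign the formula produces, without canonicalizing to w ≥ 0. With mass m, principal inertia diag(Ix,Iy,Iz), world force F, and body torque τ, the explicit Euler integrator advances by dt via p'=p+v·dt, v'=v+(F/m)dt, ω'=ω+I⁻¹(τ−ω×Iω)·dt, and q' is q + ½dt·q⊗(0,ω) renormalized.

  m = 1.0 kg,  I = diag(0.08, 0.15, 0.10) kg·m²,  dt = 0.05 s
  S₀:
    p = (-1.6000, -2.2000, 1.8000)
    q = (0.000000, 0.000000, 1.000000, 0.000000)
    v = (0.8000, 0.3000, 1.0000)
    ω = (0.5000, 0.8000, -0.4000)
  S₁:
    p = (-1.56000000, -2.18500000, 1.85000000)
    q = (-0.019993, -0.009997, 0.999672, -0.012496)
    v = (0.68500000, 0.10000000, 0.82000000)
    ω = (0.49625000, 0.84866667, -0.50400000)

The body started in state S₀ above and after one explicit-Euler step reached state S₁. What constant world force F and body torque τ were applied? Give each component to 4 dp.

ω₁ − ω₀ = (-0.00375000, 0.04866667, -0.10400000)
τ = I·(Δω/dt) + ω₀×(Iω₀) = (0.0100, 0.1500, -0.1800)
Δv = v₁−v₀ = (-0.11500000, -0.20000000, -0.18000000)
m·(v₁−v₀)/dt = (-2.3000, -4.0000, -3.6000)

F = (-2.3000, -4.0000, -3.6000)
τ = (0.0100, 0.1500, -0.1800)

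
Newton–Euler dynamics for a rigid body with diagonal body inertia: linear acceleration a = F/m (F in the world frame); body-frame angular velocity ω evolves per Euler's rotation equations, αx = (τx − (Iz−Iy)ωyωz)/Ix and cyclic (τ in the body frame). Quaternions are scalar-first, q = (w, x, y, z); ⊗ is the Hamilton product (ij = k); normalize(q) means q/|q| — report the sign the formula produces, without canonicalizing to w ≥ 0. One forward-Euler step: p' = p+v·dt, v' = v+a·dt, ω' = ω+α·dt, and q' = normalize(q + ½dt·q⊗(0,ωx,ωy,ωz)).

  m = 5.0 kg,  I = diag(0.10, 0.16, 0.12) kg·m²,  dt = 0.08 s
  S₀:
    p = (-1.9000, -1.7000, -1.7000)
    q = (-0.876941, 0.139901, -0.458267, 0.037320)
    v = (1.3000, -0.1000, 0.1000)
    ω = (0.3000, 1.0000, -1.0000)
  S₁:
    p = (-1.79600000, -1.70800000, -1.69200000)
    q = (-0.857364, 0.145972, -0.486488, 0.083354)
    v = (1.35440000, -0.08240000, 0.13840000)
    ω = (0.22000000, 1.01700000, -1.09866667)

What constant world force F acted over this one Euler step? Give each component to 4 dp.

F = (3.4000, 1.1000, 2.4000)

velocity change Δv = (0.05440000, 0.01760000, 0.03840000)
m·(v₁−v₀)/dt = (3.4000, 1.1000, 2.4000)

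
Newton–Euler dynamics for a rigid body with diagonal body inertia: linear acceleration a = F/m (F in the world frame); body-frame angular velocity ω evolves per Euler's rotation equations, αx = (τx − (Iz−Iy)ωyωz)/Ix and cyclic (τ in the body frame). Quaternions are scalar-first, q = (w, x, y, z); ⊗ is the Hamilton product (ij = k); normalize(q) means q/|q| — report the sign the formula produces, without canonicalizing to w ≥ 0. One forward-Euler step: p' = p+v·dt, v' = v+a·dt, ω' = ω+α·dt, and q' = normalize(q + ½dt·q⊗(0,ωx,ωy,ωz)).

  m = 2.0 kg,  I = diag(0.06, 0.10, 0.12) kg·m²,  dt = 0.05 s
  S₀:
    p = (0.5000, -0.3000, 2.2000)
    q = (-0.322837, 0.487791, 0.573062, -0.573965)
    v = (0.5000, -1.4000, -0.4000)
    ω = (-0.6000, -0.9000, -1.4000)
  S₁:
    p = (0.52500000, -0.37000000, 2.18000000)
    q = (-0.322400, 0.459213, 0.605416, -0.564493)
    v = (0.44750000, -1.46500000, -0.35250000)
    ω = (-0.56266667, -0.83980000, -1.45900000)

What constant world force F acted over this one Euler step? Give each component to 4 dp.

F = (-2.1000, -2.6000, 1.9000)

v₁ − v₀ = (-0.05250000, -0.06500000, 0.04750000)
m·(v₁−v₀)/dt = (-2.1000, -2.6000, 1.9000)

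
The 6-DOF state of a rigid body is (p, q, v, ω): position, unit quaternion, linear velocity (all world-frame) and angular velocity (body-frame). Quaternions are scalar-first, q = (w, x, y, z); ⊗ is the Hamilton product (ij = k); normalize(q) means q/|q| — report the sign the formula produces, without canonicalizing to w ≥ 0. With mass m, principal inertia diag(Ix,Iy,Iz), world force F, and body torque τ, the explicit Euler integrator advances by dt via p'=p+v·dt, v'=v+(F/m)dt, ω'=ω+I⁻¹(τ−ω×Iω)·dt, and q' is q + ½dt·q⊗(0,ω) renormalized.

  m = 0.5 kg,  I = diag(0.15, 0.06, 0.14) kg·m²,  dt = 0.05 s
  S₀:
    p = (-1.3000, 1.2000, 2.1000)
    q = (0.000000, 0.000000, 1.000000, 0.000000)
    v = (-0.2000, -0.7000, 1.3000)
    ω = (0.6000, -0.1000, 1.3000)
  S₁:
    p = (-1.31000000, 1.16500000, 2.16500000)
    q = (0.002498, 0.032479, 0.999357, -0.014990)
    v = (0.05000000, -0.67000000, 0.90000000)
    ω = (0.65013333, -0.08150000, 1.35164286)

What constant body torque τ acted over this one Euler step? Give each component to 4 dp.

τ = (0.1400, 0.0300, 0.1500)

Δω = ω₁−ω₀ = (0.05013333, 0.01850000, 0.05164286)
precession coupling = (-0.0104, 0.0078, 0.0054)
applied torque τ = (0.1400, 0.0300, 0.1500)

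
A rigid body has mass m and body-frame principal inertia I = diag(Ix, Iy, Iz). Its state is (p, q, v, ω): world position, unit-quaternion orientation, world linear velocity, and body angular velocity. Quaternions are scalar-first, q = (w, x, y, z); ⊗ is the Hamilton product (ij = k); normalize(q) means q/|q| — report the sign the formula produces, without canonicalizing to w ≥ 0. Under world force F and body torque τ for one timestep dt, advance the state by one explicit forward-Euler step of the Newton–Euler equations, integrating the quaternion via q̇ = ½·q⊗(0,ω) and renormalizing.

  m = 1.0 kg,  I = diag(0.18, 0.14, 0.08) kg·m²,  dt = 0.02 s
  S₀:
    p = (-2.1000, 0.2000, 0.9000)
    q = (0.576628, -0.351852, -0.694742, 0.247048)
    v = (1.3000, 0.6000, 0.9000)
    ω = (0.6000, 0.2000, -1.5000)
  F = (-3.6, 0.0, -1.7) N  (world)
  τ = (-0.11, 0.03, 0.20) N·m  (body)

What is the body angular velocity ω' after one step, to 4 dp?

α = I⁻¹(τ − ω×Iω) = (-0.7111, 0.8571, 2.5600)
ω + α·dt = (0.5858, 0.2171, -1.4488)

ω' = (0.5858, 0.2171, -1.4488)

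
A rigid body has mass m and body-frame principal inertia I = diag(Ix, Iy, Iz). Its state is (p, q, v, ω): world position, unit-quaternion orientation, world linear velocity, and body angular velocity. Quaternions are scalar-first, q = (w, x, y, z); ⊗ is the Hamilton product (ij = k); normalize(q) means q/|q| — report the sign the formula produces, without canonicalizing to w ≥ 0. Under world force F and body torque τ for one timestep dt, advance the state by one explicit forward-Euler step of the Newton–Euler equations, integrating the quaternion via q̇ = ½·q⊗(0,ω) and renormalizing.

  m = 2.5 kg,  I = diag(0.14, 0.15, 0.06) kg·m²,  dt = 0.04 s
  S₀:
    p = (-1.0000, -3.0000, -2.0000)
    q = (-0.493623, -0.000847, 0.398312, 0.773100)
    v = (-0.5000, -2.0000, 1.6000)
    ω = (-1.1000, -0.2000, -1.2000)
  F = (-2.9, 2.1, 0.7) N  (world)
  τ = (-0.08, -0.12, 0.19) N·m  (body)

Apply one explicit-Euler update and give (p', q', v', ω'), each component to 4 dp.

p' = (-1.0200, -3.0800, -1.9360)
q' = (-0.4732, 0.0035, 0.3831, 0.7933)
v' = (-0.5464, -1.9664, 1.6112)
ω' = (-1.1167, -0.2602, -1.0748)

precession coupling ω×(Iω) = (-0.0216, 0.1056, 0.0022)
α = I⁻¹(τ − ω×Iω) = (-0.4171, -1.5040, 3.1300)
ω + α·dt = (-1.1167, -0.2602, -1.0748)
Hamilton product q⊗(0,ω) = (1.0064507, 0.2196309, -0.7527018, 1.0306602)
updated quaternion q' = (-0.4732, 0.0035, 0.3831, 0.7933)
p + v·dt = (-1.0200, -3.0800, -1.9360)
v + (F/m)dt = (-0.5464, -1.9664, 1.6112)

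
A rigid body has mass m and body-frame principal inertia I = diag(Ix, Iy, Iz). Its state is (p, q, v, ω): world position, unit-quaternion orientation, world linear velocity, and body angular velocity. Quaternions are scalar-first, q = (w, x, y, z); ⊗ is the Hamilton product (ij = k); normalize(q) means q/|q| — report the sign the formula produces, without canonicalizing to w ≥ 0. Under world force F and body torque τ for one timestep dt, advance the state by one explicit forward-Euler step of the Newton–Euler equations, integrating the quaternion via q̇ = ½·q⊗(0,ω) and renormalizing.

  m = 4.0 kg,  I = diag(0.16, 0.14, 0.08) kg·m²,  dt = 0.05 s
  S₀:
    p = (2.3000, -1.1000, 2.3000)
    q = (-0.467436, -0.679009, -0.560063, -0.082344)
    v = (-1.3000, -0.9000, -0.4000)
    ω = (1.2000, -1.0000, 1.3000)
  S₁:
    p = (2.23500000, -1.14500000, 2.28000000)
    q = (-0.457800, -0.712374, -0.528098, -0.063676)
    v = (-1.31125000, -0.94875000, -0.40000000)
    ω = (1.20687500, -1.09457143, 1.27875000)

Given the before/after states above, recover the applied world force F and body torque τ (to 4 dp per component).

Δv = v₁−v₀ = (-0.01125000, -0.04875000, 0.00000000)
applied force F = (-0.9000, -3.9000, 0.0000)
rate change Δω = (0.00687500, -0.09457143, -0.02125000)
τ = I·(Δω/dt) + ω₀×(Iω₀) = (0.1000, -0.1400, -0.0100)

F = (-0.9000, -3.9000, 0.0000)
τ = (0.1000, -0.1400, -0.0100)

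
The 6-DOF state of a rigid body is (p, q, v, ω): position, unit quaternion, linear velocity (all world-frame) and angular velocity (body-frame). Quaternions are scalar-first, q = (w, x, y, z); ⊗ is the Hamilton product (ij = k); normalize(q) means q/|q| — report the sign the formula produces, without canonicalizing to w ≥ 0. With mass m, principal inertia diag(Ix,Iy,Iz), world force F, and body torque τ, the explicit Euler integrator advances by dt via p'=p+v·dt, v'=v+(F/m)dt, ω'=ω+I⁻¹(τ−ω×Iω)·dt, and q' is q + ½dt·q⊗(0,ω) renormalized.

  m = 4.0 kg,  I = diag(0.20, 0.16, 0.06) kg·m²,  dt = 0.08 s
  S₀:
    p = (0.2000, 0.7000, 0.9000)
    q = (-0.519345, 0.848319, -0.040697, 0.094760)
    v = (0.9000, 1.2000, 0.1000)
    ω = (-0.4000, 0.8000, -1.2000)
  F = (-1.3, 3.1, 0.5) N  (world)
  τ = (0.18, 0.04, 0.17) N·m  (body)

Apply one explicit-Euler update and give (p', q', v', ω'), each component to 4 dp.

gyro term ω×Iω = (0.0960, 0.0672, 0.0128)
angular accel α = (0.4200, -0.1700, 2.6200)
new body rate ω' = (-0.3664, 0.7864, -0.9904)
q⊗(0,ω) = (0.4855972, 0.1807664, 0.5646028, 1.2855904)
q + ½dt·q⊗(0,ω), renormalized = (-0.4990, 0.8540, -0.0181, 0.1459)
p' = p + v·dt = (0.2720, 0.7960, 0.9080)
v + (F/m)dt = (0.8740, 1.2620, 0.1100)

p' = (0.2720, 0.7960, 0.9080)
q' = (-0.4990, 0.8540, -0.0181, 0.1459)
v' = (0.8740, 1.2620, 0.1100)
ω' = (-0.3664, 0.7864, -0.9904)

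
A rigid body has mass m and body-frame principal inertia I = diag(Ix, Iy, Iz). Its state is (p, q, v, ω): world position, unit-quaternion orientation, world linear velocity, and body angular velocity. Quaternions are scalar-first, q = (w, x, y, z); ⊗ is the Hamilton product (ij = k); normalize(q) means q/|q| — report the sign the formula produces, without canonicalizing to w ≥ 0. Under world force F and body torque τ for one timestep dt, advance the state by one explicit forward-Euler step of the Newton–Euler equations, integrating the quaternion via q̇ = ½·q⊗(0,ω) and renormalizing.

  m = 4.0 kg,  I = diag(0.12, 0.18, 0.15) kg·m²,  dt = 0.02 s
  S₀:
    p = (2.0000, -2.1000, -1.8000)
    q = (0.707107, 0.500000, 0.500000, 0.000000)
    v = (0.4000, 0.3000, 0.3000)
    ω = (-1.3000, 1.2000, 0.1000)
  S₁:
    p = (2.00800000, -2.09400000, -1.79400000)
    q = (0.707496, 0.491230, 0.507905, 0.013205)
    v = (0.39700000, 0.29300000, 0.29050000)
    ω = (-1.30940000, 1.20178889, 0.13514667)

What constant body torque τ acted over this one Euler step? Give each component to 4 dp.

τ = (-0.0600, 0.0200, 0.1700)

rate change Δω = (-0.00940000, 0.00178889, 0.03514667)
I·α + gyro = (-0.0600, 0.0200, 0.1700)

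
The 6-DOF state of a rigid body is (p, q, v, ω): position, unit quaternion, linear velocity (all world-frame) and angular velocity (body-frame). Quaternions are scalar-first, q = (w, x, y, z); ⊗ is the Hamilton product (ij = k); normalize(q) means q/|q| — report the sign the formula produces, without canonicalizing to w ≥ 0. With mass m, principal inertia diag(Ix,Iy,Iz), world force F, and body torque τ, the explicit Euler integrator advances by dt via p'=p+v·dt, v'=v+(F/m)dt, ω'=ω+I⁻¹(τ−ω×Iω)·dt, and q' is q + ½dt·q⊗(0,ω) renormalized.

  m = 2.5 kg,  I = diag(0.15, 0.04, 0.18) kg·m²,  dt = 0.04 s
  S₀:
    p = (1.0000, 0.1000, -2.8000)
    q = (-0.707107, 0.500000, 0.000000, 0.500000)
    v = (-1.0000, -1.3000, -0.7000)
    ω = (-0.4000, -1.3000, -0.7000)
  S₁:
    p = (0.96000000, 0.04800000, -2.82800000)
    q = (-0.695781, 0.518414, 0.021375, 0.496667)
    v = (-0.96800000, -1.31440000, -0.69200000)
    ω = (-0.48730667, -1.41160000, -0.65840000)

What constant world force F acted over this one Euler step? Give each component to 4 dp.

Δv = v₁−v₀ = (0.03200000, -0.01440000, 0.00800000)
F = m·Δv/dt = (2.0000, -0.9000, 0.5000)

F = (2.0000, -0.9000, 0.5000)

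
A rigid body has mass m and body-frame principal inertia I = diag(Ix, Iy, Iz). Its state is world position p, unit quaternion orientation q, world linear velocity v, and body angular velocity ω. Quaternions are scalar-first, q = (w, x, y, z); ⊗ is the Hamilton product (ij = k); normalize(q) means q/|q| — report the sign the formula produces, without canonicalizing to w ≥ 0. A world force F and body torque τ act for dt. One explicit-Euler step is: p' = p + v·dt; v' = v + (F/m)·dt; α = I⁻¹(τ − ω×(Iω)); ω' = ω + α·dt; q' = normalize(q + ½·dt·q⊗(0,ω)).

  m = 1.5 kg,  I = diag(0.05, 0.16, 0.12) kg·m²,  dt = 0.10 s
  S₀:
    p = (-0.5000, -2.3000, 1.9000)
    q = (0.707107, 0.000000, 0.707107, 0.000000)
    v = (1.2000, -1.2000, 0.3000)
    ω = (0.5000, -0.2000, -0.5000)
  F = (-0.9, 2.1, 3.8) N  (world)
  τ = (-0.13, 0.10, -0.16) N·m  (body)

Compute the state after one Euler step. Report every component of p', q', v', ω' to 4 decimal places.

p' = (-0.3800, -2.4200, 1.9300)
q' = (0.7137, 0.0000, 0.6996, -0.0353)
v' = (1.1400, -1.0600, 0.5533)
ω' = (0.2480, -0.1484, -0.6242)

angular accel α = (-2.5200, 0.5156, -1.2417)
ω' = ω + α·dt = (0.2480, -0.1484, -0.6242)
Hamilton product q⊗(0,ω) = (0.1414214, 0.0000000, -0.1414214, -0.7071070)
q' = normalize(q + ½dt·q⊗(0,ω)) = (0.7137, 0.0000, 0.6996, -0.0353)
a = F/m = (-0.6000, 1.4000, 2.5333)
p + v·dt = (-0.3800, -2.4200, 1.9300)
new velocity v' = (1.1400, -1.0600, 0.5533)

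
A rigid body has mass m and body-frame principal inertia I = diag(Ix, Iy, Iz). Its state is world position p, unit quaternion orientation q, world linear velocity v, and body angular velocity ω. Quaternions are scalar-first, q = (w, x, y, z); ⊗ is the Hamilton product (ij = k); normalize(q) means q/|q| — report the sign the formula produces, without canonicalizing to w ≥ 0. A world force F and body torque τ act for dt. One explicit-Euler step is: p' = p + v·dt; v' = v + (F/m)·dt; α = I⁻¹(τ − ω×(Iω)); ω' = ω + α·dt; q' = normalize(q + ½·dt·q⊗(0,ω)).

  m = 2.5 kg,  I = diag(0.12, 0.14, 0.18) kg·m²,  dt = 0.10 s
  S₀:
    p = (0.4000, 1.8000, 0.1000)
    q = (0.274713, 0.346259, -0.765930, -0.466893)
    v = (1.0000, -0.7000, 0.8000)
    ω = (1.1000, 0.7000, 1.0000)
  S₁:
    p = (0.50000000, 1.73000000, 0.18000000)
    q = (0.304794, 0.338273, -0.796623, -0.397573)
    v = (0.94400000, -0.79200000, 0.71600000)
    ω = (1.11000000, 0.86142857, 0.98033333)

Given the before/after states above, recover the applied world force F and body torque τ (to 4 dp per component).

F = (-1.4000, -2.3000, -2.1000)
τ = (0.0400, 0.1600, -0.0200)

ω₁ − ω₀ = (0.01000000, 0.16142857, -0.01966667)
I·α + gyro = (0.0400, 0.1600, -0.0200)
v₁ − v₀ = (-0.05600000, -0.09200000, -0.08400000)
F = m·Δv/dt = (-1.4000, -2.3000, -2.1000)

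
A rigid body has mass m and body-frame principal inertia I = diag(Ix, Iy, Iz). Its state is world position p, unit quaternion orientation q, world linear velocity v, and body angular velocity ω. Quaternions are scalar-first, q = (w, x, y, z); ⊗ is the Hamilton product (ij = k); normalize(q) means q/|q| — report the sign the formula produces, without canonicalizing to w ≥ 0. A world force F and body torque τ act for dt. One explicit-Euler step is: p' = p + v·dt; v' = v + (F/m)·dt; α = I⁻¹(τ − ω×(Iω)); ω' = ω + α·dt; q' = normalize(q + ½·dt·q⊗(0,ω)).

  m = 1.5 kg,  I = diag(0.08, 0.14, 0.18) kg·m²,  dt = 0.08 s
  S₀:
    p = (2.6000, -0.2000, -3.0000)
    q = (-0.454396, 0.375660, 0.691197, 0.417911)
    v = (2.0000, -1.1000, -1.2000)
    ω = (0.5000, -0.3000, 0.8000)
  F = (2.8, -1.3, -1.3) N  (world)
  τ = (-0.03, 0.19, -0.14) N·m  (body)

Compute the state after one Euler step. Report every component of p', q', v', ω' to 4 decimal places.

linear accel F/m = (1.8667, -0.8667, -0.8667)
p + v·dt = (2.7600, -0.2880, -3.0960)
new velocity v' = (2.1493, -1.1693, -1.2693)
angular accel α = (-0.2550, 1.6429, -0.7278)
new body rate ω' = (0.4796, -0.1686, 0.7418)
q⊗(0,ω) = (-0.3147997, 0.4511329, 0.0447463, -0.8218133)
q + ½dt·q⊗(0,ω), renormalized = (-0.4666, 0.3934, 0.6924, 0.3847)

p' = (2.7600, -0.2880, -3.0960)
q' = (-0.4666, 0.3934, 0.6924, 0.3847)
v' = (2.1493, -1.1693, -1.2693)
ω' = (0.4796, -0.1686, 0.7418)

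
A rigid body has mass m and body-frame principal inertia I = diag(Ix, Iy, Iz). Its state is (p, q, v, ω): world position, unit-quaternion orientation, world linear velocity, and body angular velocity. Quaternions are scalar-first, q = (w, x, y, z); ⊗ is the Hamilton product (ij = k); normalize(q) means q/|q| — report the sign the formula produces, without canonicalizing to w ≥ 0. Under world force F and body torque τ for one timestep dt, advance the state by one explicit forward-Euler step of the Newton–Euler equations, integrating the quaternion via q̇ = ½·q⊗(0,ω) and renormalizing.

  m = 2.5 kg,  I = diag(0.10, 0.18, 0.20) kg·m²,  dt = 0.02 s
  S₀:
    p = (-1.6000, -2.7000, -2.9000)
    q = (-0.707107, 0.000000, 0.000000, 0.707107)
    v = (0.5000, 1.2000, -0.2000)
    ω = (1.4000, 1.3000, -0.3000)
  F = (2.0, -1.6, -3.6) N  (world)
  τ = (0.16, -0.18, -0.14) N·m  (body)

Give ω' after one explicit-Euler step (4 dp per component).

angular accel α = (1.6780, -1.2333, -1.4280)
ω + α·dt = (1.4336, 1.2753, -0.3286)

ω' = (1.4336, 1.2753, -0.3286)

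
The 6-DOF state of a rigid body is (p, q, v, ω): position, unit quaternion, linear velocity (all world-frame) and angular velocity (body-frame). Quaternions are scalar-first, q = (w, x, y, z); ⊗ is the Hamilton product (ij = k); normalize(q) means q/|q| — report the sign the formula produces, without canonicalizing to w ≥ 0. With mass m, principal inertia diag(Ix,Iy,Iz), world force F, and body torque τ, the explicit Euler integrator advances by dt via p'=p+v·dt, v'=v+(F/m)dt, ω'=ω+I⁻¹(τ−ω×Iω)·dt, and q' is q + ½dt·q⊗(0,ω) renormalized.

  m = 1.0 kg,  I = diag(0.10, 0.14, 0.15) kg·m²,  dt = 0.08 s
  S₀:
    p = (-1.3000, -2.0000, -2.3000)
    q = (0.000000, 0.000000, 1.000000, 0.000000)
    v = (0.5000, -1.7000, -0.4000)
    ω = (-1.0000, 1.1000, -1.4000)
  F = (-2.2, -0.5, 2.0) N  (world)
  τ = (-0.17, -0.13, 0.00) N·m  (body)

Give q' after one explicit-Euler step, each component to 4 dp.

q⊗(0,ω) = (-1.1000000, -1.4000000, 0.0000000, 1.0000000)
updated quaternion q' = (-0.0439, -0.0558, 0.9967, 0.0399)

q' = (-0.0439, -0.0558, 0.9967, 0.0399)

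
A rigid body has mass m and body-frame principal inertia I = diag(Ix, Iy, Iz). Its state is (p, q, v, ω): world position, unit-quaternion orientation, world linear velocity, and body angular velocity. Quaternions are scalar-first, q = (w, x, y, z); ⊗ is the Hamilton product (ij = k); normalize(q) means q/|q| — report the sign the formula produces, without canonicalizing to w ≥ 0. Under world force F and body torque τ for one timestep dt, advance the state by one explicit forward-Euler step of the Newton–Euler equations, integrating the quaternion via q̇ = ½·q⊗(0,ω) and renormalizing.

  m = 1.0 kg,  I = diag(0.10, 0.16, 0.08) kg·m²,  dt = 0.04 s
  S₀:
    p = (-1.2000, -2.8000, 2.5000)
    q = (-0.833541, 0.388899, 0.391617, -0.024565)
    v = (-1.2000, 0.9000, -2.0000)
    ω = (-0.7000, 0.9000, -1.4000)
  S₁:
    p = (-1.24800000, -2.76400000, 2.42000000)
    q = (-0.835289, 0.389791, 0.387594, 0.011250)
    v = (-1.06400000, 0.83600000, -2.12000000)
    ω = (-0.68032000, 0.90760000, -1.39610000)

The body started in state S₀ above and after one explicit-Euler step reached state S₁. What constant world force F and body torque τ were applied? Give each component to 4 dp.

F = (3.4000, -1.6000, -3.0000)
τ = (0.1500, 0.0500, -0.0300)

Δv = v₁−v₀ = (0.13600000, -0.06400000, -0.12000000)
F = m·Δv/dt = (3.4000, -1.6000, -3.0000)
Δω = ω₁−ω₀ = (0.01968000, 0.00760000, 0.00390000)
applied torque τ = (0.1500, 0.0500, -0.0300)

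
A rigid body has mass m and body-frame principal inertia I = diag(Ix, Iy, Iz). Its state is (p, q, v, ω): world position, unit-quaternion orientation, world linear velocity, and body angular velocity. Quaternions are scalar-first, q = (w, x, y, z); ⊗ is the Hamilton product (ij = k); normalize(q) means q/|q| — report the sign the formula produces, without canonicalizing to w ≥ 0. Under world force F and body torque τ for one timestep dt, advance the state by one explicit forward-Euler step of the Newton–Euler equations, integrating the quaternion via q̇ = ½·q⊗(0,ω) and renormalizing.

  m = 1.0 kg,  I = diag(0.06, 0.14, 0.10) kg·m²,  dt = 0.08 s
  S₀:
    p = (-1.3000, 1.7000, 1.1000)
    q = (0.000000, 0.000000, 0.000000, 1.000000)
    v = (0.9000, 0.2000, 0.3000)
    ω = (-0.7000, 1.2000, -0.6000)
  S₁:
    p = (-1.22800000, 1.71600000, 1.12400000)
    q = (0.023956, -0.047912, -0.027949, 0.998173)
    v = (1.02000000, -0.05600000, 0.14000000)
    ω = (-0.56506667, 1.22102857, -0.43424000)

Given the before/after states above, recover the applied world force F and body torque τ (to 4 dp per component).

F = (1.5000, -3.2000, -2.0000)
τ = (0.1300, 0.0200, 0.1400)

velocity change Δv = (0.12000000, -0.25600000, -0.16000000)
F = m·Δv/dt = (1.5000, -3.2000, -2.0000)
ω₁ − ω₀ = (0.13493333, 0.02102857, 0.16576000)
precession coupling = (0.0288, -0.0168, -0.0672)
τ = I·(Δω/dt) + ω₀×(Iω₀) = (0.1300, 0.0200, 0.1400)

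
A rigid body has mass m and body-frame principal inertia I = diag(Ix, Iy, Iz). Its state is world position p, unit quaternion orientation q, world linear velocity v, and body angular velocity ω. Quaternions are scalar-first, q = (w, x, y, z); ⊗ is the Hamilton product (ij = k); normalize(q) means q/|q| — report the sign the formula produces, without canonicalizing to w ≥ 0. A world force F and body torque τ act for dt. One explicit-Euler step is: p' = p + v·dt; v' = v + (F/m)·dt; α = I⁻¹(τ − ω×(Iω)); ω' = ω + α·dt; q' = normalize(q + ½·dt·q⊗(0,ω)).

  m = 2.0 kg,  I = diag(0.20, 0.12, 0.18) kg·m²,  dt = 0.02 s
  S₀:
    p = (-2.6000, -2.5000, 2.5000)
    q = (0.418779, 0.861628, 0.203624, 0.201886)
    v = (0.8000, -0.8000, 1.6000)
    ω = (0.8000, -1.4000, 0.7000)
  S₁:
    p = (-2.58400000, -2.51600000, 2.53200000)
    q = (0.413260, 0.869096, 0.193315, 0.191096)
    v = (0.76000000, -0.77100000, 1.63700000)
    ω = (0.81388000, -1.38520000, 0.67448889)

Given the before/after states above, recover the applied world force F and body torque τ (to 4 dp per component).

F = (-4.0000, 2.9000, 3.7000)
τ = (0.0800, 0.1000, -0.1400)

Δv = v₁−v₀ = (-0.04000000, 0.02900000, 0.03700000)
F = m·Δv/dt = (-4.0000, 2.9000, 3.7000)
rate change Δω = (0.01388000, 0.01480000, -0.02551111)
ω₀×(Iω₀) = (-0.0588, 0.0112, 0.0896)
τ = I·(Δω/dt) + ω₀×(Iω₀) = (0.0800, 0.1000, -0.1400)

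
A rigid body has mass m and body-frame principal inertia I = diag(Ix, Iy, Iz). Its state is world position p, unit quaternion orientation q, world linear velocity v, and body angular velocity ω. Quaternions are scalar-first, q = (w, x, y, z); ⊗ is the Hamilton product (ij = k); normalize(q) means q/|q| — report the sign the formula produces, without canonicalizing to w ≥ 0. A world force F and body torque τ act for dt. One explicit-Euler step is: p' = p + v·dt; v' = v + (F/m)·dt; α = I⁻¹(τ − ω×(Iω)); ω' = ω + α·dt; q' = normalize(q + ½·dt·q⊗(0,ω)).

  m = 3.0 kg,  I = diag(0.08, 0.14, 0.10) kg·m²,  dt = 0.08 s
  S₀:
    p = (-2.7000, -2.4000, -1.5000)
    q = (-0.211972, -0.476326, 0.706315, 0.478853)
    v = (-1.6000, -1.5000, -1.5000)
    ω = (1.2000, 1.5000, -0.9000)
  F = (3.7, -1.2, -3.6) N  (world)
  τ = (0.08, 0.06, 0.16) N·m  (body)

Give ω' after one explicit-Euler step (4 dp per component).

ω' = (1.2260, 1.5219, -0.8584)

ω×(Iω) gyroscopic = (0.0540, 0.0216, 0.1080)
(τ − ω×Iω)/I = (0.3250, 0.2743, 0.5200)
ω + α·dt = (1.2260, 1.5219, -0.8584)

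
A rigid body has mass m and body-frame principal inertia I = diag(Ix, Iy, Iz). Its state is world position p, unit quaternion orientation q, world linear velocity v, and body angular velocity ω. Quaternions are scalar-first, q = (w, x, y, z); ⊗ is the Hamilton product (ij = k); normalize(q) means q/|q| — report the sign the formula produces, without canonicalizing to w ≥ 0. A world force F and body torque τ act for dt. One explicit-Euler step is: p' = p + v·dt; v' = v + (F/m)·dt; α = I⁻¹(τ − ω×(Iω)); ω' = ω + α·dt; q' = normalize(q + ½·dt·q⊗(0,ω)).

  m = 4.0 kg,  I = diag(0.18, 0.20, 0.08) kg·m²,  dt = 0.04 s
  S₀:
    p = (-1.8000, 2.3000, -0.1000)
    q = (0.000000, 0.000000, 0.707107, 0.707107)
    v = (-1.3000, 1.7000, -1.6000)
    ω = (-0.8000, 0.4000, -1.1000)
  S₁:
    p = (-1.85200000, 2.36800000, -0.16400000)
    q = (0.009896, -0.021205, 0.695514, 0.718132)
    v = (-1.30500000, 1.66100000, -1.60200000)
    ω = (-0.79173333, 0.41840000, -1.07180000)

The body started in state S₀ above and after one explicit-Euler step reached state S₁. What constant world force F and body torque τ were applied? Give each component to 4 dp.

F = (-0.5000, -3.9000, -0.2000)
τ = (0.0900, 0.1800, 0.0500)

Δω = ω₁−ω₀ = (0.00826667, 0.01840000, 0.02820000)
I·α + gyro = (0.0900, 0.1800, 0.0500)
v₁ − v₀ = (-0.00500000, -0.03900000, -0.00200000)
m·(v₁−v₀)/dt = (-0.5000, -3.9000, -0.2000)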